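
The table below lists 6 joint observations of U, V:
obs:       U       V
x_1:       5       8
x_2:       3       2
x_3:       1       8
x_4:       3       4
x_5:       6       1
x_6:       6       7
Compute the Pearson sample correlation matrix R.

Step 1 — column means:
  mean(U) = (5 + 3 + 1 + 3 + 6 + 6) / 6 = 24/6 = 4
  mean(V) = (8 + 2 + 8 + 4 + 1 + 7) / 6 = 30/6 = 5

Step 2 — sample variances and covariances s[i,j] = (1/(n-1)) · Σ_k (x_{k,i} - mean_i) · (x_{k,j} - mean_j), with n-1 = 5:
  s[U,U] = ((1)·(1) + (-1)·(-1) + (-3)·(-3) + (-1)·(-1) + (2)·(2) + (2)·(2)) / 5 = 20/5 = 4
  s[U,V] = ((1)·(3) + (-1)·(-3) + (-3)·(3) + (-1)·(-1) + (2)·(-4) + (2)·(2)) / 5 = -6/5 = -1.2
  s[V,V] = ((3)·(3) + (-3)·(-3) + (3)·(3) + (-1)·(-1) + (-4)·(-4) + (2)·(2)) / 5 = 48/5 = 9.6
  Sample standard deviations s_i = √(s[i,i]):
  s(U) = √(4) = 2
  s(V) = √(9.6) = 3.0984

Step 3 — r_{ij} = s_{ij} / (s_i · s_j):
  r[U,U] = 1 (diagonal).
  r[U,V] = -1.2 / (2 · 3.0984) = -1.2 / 6.1968 = -0.1936
  r[V,V] = 1 (diagonal).

R is symmetric with unit diagonal. Assembling:

R = [[1, -0.1936],
 [-0.1936, 1]]


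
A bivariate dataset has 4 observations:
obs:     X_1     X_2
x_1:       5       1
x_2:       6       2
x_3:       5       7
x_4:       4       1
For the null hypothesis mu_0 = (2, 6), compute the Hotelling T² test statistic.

Step 1 — sample mean vector:
  mean(X_1) = (5 + 6 + 5 + 4) / 4 = 20/4 = 5
  mean(X_2) = (1 + 2 + 7 + 1) / 4 = 11/4 = 2.75
  x̄ = (5, 2.75),  deviation x̄ - mu_0 = (5, 2.75) - (2, 6) = (3, -3.25).

Step 2 — sample covariance matrix, S[i,j] = (1/(n-1)) · Σ_k (x_{k,i} - mean_i) · (x_{k,j} - mean_j), divisor n-1 = 3:
  S[X_1,X_1] = ((0)·(0) + (1)·(1) + (0)·(0) + (-1)·(-1)) / 3 = 2/3 = 0.6667
  S[X_1,X_2] = ((0)·(-1.75) + (1)·(-0.75) + (0)·(4.25) + (-1)·(-1.75)) / 3 = 1/3 = 0.3333
  S[X_2,X_2] = ((-1.75)·(-1.75) + (-0.75)·(-0.75) + (4.25)·(4.25) + (-1.75)·(-1.75)) / 3 = 24.75/3 = 8.25
  S = [[0.6667, 0.3333],
 [0.3333, 8.25]].

Step 3 — invert S. det(S) = 0.6667·8.25 - (0.3333)² = 5.3889.
  S^{-1} = (1/det) · [[d, -b], [-b, a]] = [[1.5309, -0.0619],
 [-0.0619, 0.1237]].

Step 4 — quadratic form (x̄ - mu_0)^T · S^{-1} · (x̄ - mu_0):
  S^{-1} · (x̄ - mu_0) = (4.7938, -0.5876),
  (x̄ - mu_0)^T · [...] = (3)·(4.7938) + (-3.25)·(-0.5876) = 16.2912.

Step 5 — scale by n: T² = 4 · 16.2912 = 65.1649.

T² ≈ 65.1649


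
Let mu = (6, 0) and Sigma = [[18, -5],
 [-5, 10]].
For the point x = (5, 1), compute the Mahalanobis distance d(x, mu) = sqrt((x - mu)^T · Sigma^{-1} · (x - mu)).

Step 1 — centre the observation: (x - mu) = (-1, 1).

Step 2 — invert Sigma. det(Sigma) = 18·10 - (-5)² = 155.
  Sigma^{-1} = (1/det) · [[d, -b], [-b, a]] = [[0.0645, 0.0323],
 [0.0323, 0.1161]].

Step 3 — form the quadratic (x - mu)^T · Sigma^{-1} · (x - mu):
  Sigma^{-1} · (x - mu) = (-0.0323, 0.0839).
  (x - mu)^T · [Sigma^{-1} · (x - mu)] = (-1)·(-0.0323) + (1)·(0.0839) = 0.1161.

Step 4 — take square root: d = √(0.1161) ≈ 0.3408.

d(x, mu) = √(0.1161) ≈ 0.3408


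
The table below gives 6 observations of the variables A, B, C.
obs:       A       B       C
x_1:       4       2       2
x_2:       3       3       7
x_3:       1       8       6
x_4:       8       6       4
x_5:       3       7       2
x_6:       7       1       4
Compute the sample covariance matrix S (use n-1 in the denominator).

Step 1 — column means:
  mean(A) = (4 + 3 + 1 + 8 + 3 + 7) / 6 = 26/6 = 4.3333
  mean(B) = (2 + 3 + 8 + 6 + 7 + 1) / 6 = 27/6 = 4.5
  mean(C) = (2 + 7 + 6 + 4 + 2 + 4) / 6 = 25/6 = 4.1667

Step 2 — sample covariance S[i,j] = (1/(n-1)) · Σ_k (x_{k,i} - mean_i) · (x_{k,j} - mean_j), with n-1 = 5.
  S[A,A] = ((-0.3333)·(-0.3333) + (-1.3333)·(-1.3333) + (-3.3333)·(-3.3333) + (3.6667)·(3.6667) + (-1.3333)·(-1.3333) + (2.6667)·(2.6667)) / 5 = 35.3333/5 = 7.0667
  S[A,B] = ((-0.3333)·(-2.5) + (-1.3333)·(-1.5) + (-3.3333)·(3.5) + (3.6667)·(1.5) + (-1.3333)·(2.5) + (2.6667)·(-3.5)) / 5 = -16/5 = -3.2
  S[A,C] = ((-0.3333)·(-2.1667) + (-1.3333)·(2.8333) + (-3.3333)·(1.8333) + (3.6667)·(-0.1667) + (-1.3333)·(-2.1667) + (2.6667)·(-0.1667)) / 5 = -7.3333/5 = -1.4667
  S[B,B] = ((-2.5)·(-2.5) + (-1.5)·(-1.5) + (3.5)·(3.5) + (1.5)·(1.5) + (2.5)·(2.5) + (-3.5)·(-3.5)) / 5 = 41.5/5 = 8.3
  S[B,C] = ((-2.5)·(-2.1667) + (-1.5)·(2.8333) + (3.5)·(1.8333) + (1.5)·(-0.1667) + (2.5)·(-2.1667) + (-3.5)·(-0.1667)) / 5 = 2.5/5 = 0.5
  S[C,C] = ((-2.1667)·(-2.1667) + (2.8333)·(2.8333) + (1.8333)·(1.8333) + (-0.1667)·(-0.1667) + (-2.1667)·(-2.1667) + (-0.1667)·(-0.1667)) / 5 = 20.8333/5 = 4.1667

S is symmetric (S[j,i] = S[i,j]). Assembling:

S = [[7.0667, -3.2, -1.4667],
 [-3.2, 8.3, 0.5],
 [-1.4667, 0.5, 4.1667]]


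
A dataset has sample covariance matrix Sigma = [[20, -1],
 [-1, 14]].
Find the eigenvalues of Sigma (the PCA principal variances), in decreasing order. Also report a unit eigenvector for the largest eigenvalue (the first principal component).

Step 1 — characteristic polynomial of 2×2 Sigma:
  det(Sigma - λI) = λ² - trace · λ + det = 0.
  trace = 20 + 14 = 34, det = 20·14 - (-1)² = 279.
Step 2 — discriminant:
  Δ = trace² - 4·det = 1156 - 1116 = 40.
Step 3 — eigenvalues:
  λ = (trace ± √Δ)/2 = (34 ± 6.3246)/2,
  λ_1 = 20.1623,  λ_2 = 13.8377.

Step 4 — unit eigenvector for λ_1: solve (Sigma - λ_1 I)v = 0. First row:
  (20 - 20.1623)·v_x + (-1)·v_y = 0, i.e. (-0.1623)·v_x + (-1)·v_y = 0,
  so v ∝ (b, λ_1 - a) = (-1, 0.1623); multiply by -1 so the first entry is positive: u = (1, -0.1623).
  ||u|| = √((1)² + (-0.1623)²) = √(1.0263) ≈ 1.0131,
  v_1 = u/||u|| ≈ (0.9871, -0.1602) (||v_1|| = 1).

λ_1 = 20.1623,  λ_2 = 13.8377;  v_1 ≈ (0.9871, -0.1602)


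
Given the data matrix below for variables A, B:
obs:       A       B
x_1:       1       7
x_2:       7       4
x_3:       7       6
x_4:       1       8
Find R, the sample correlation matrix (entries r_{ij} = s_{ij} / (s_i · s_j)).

Step 1 — column means:
  mean(A) = (1 + 7 + 7 + 1) / 4 = 16/4 = 4
  mean(B) = (7 + 4 + 6 + 8) / 4 = 25/4 = 6.25

Step 2 — sample variances and covariances s[i,j] = (1/(n-1)) · Σ_k (x_{k,i} - mean_i) · (x_{k,j} - mean_j), with n-1 = 3:
  s[A,A] = ((-3)·(-3) + (3)·(3) + (3)·(3) + (-3)·(-3)) / 3 = 36/3 = 12
  s[A,B] = ((-3)·(0.75) + (3)·(-2.25) + (3)·(-0.25) + (-3)·(1.75)) / 3 = -15/3 = -5
  s[B,B] = ((0.75)·(0.75) + (-2.25)·(-2.25) + (-0.25)·(-0.25) + (1.75)·(1.75)) / 3 = 8.75/3 = 2.9167
  Sample standard deviations s_i = √(s[i,i]):
  s(A) = √(12) = 3.4641
  s(B) = √(2.9167) = 1.7078

Step 3 — r_{ij} = s_{ij} / (s_i · s_j):
  r[A,A] = 1 (diagonal).
  r[A,B] = -5 / (3.4641 · 1.7078) = -5 / 5.9161 = -0.8452
  r[B,B] = 1 (diagonal).

R is symmetric with unit diagonal. Assembling:

R = [[1, -0.8452],
 [-0.8452, 1]]


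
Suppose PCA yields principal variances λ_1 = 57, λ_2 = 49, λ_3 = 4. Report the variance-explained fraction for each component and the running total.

Step 1 — total variance = trace(Sigma) = Σ λ_i = 57 + 49 + 4 = 110.

Step 2 — fraction explained by component i = λ_i / Σ λ:
  PC1: 57/110 = 0.5182
  PC2: 49/110 = 0.4455
  PC3: 4/110 = 0.0364

Step 3 — cumulative fraction after k components = (λ_1 + ... + λ_k) / Σ λ:
  k = 1: 57/110 = 0.5182
  k = 2: (57 + 49)/110 = 106/110 = 0.9636
  k = 3: (57 + 49 + 4)/110 = 110/110 = 1

Summary (fraction, with percent):

explained: PC1 0.5182 (51.82%), PC2 0.4455 (44.55%), PC3 0.0364 (3.64%);  cumulative: 0.5182, 0.9636, 1


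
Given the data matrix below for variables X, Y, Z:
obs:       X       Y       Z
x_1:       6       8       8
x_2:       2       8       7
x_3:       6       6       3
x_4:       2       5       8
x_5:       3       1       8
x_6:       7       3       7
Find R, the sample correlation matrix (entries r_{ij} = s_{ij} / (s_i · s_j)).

Step 1 — column means:
  mean(X) = (6 + 2 + 6 + 2 + 3 + 7) / 6 = 26/6 = 4.3333
  mean(Y) = (8 + 8 + 6 + 5 + 1 + 3) / 6 = 31/6 = 5.1667
  mean(Z) = (8 + 7 + 3 + 8 + 8 + 7) / 6 = 41/6 = 6.8333

Step 2 — sample variances and covariances s[i,j] = (1/(n-1)) · Σ_k (x_{k,i} - mean_i) · (x_{k,j} - mean_j), with n-1 = 5:
  s[X,X] = ((1.6667)·(1.6667) + (-2.3333)·(-2.3333) + (1.6667)·(1.6667) + (-2.3333)·(-2.3333) + (-1.3333)·(-1.3333) + (2.6667)·(2.6667)) / 5 = 25.3333/5 = 5.0667
  s[X,Y] = ((1.6667)·(2.8333) + (-2.3333)·(2.8333) + (1.6667)·(0.8333) + (-2.3333)·(-0.1667) + (-1.3333)·(-4.1667) + (2.6667)·(-2.1667)) / 5 = -0.3333/5 = -0.0667
  s[X,Z] = ((1.6667)·(1.1667) + (-2.3333)·(0.1667) + (1.6667)·(-3.8333) + (-2.3333)·(1.1667) + (-1.3333)·(1.1667) + (2.6667)·(0.1667)) / 5 = -8.6667/5 = -1.7333
  s[Y,Y] = ((2.8333)·(2.8333) + (2.8333)·(2.8333) + (0.8333)·(0.8333) + (-0.1667)·(-0.1667) + (-4.1667)·(-4.1667) + (-2.1667)·(-2.1667)) / 5 = 38.8333/5 = 7.7667
  s[Y,Z] = ((2.8333)·(1.1667) + (2.8333)·(0.1667) + (0.8333)·(-3.8333) + (-0.1667)·(1.1667) + (-4.1667)·(1.1667) + (-2.1667)·(0.1667)) / 5 = -4.8333/5 = -0.9667
  s[Z,Z] = ((1.1667)·(1.1667) + (0.1667)·(0.1667) + (-3.8333)·(-3.8333) + (1.1667)·(1.1667) + (1.1667)·(1.1667) + (0.1667)·(0.1667)) / 5 = 18.8333/5 = 3.7667
  Sample standard deviations s_i = √(s[i,i]):
  s(X) = √(5.0667) = 2.2509
  s(Y) = √(7.7667) = 2.7869
  s(Z) = √(3.7667) = 1.9408

Step 3 — r_{ij} = s_{ij} / (s_i · s_j):
  r[X,X] = 1 (diagonal).
  r[X,Y] = -0.0667 / (2.2509 · 2.7869) = -0.0667 / 6.273 = -0.0106
  r[X,Z] = -1.7333 / (2.2509 · 1.9408) = -1.7333 / 4.3686 = -0.3968
  r[Y,Y] = 1 (diagonal).
  r[Y,Z] = -0.9667 / (2.7869 · 1.9408) = -0.9667 / 5.4087 = -0.1787
  r[Z,Z] = 1 (diagonal).

R is symmetric with unit diagonal. Assembling:

R = [[1, -0.0106, -0.3968],
 [-0.0106, 1, -0.1787],
 [-0.3968, -0.1787, 1]]


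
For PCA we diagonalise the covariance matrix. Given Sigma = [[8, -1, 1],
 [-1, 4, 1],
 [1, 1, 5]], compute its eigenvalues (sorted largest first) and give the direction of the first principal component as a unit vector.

Step 1 — characteristic polynomial p(λ) = det(λI - Sigma) = λ³ - tr·λ² + c_1·λ - det, where tr = trace, c_1 = sum of the principal 2×2 minors, det = det(Sigma):
  tr = 8 + 4 + 5 = 17,
  c_1 = (8·4 - (-1)²) + (8·5 - (1)²) + (4·5 - (1)²) = 31 + 39 + 19 = 89,
  det = 8·(4·5 - (1)²) - (-1)·((-1)·5 - (1)·(1)) + (1)·((-1)·(1) - 4·(1)) = 8·(19) - (-1)·(-6) + (1)·(-5) = 141.
  So p(λ) = λ³ - 17λ² + 89λ - 141.
Step 2 — look for an integer root (rational root theorem: any rational root is an integer divisor of 141). Testing λ = 3:
  p(3) = 27 - 153 + 267 - 141 = 0  ✓
  Dividing out (λ - 3): p(λ) = (λ - 3)(λ² - 14λ + 47).
Step 3 — remaining eigenvalues from the quadratic λ² - 14λ + 47 = 0:
  Δ = 14² - 4·47 = 196 - 188 = 8,  λ = (14 ± √8)/2 = (14 ± 2.8284)/2 ≈ 8.4142 or 5.5858.
  Sorted: λ_1 = 8.4142,  λ_2 = 5.5858,  λ_3 = 3  (check: sum = 17 = tr ✓).

Step 4 — unit eigenvector for λ_1 ≈ 8.4142: v spans the null space of (Sigma - λ_1 I), whose rows are
  r_1 = (-0.4142, -1, 1),  r_2 = (-1, -4.4142, 1),  r_3 = (1, 1, -3.4142).
  v is orthogonal to every row, so take v ∝ r_1 × r_2 = ((-1)·(1) - (1)·(-4.4142), (1)·(-1) - (-0.4142)·(1), (-0.4142)·(-4.4142) - (-1)·(-1)) ≈ (3.4142, -0.5858, 0.8284).
  Let u = (3.4142, -0.5858, 0.8284).
  ||u|| = √((3.4142)² + (-0.5858)² + (0.8284)²) = √(12.6863) ≈ 3.5618,  v_1 = u/||u|| ≈ (0.9586, -0.1645, 0.2326) (||v_1|| = 1).

λ_1 = 8.4142,  λ_2 = 5.5858,  λ_3 = 3;  v_1 ≈ (0.9586, -0.1645, 0.2326)


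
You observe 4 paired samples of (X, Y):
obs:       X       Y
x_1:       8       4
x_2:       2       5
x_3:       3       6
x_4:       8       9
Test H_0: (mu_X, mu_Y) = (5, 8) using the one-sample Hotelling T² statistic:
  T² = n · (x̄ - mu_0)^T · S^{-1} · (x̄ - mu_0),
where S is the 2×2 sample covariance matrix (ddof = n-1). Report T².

Step 1 — sample mean vector:
  mean(X) = (8 + 2 + 3 + 8) / 4 = 21/4 = 5.25
  mean(Y) = (4 + 5 + 6 + 9) / 4 = 24/4 = 6
  x̄ = (5.25, 6),  deviation x̄ - mu_0 = (5.25, 6) - (5, 8) = (0.25, -2).

Step 2 — sample covariance matrix, S[i,j] = (1/(n-1)) · Σ_k (x_{k,i} - mean_i) · (x_{k,j} - mean_j), divisor n-1 = 3:
  S[X,X] = ((2.75)·(2.75) + (-3.25)·(-3.25) + (-2.25)·(-2.25) + (2.75)·(2.75)) / 3 = 30.75/3 = 10.25
  S[X,Y] = ((2.75)·(-2) + (-3.25)·(-1) + (-2.25)·(0) + (2.75)·(3)) / 3 = 6/3 = 2
  S[Y,Y] = ((-2)·(-2) + (-1)·(-1) + (0)·(0) + (3)·(3)) / 3 = 14/3 = 4.6667
  S = [[10.25, 2],
 [2, 4.6667]].

Step 3 — invert S. det(S) = 10.25·4.6667 - (2)² = 43.8333.
  S^{-1} = (1/det) · [[d, -b], [-b, a]] = [[0.1065, -0.0456],
 [-0.0456, 0.2338]].

Step 4 — quadratic form (x̄ - mu_0)^T · S^{-1} · (x̄ - mu_0):
  S^{-1} · (x̄ - mu_0) = (0.1179, -0.4791),
  (x̄ - mu_0)^T · [...] = (0.25)·(0.1179) + (-2)·(-0.4791) = 0.9876.

Step 5 — scale by n: T² = 4 · 0.9876 = 3.9506.

T² ≈ 3.9506


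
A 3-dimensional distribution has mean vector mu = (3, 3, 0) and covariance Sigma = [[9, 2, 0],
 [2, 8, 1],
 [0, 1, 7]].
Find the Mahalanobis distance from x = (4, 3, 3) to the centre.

Step 1 — centre the observation: (x - mu) = (1, 0, 3).

Step 2 — invert Sigma (cofactor / det for 3×3, or solve directly):
  Sigma^{-1} = [[0.1178, -0.03, 0.0043],
 [-0.03, 0.1349, -0.0193],
 [0.0043, -0.0193, 0.1456]].

Step 3 — form the quadratic (x - mu)^T · Sigma^{-1} · (x - mu):
  Sigma^{-1} · (x - mu) = (0.1306, -0.0878, 0.4411).
  (x - mu)^T · [Sigma^{-1} · (x - mu)] = (1)·(0.1306) + (0)·(-0.0878) + (3)·(0.4411) = 1.454.

Step 4 — take square root: d = √(1.454) ≈ 1.2058.

d(x, mu) = √(1.454) ≈ 1.2058


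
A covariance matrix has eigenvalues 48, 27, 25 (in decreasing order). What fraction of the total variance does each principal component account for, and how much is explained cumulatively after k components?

Step 1 — total variance = trace(Sigma) = Σ λ_i = 48 + 27 + 25 = 100.

Step 2 — fraction explained by component i = λ_i / Σ λ:
  PC1: 48/100 = 0.48
  PC2: 27/100 = 0.27
  PC3: 25/100 = 0.25

Step 3 — cumulative fraction after k components = (λ_1 + ... + λ_k) / Σ λ:
  k = 1: 48/100 = 0.48
  k = 2: (48 + 27)/100 = 75/100 = 0.75
  k = 3: (48 + 27 + 25)/100 = 100/100 = 1

Summary (fraction, with percent):

explained: PC1 0.48 (48%), PC2 0.27 (27%), PC3 0.25 (25%);  cumulative: 0.48, 0.75, 1


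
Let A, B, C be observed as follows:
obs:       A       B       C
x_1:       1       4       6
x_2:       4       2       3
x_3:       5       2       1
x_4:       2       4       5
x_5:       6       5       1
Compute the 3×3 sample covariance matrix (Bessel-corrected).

Step 1 — column means:
  mean(A) = (1 + 4 + 5 + 2 + 6) / 5 = 18/5 = 3.6
  mean(B) = (4 + 2 + 2 + 4 + 5) / 5 = 17/5 = 3.4
  mean(C) = (6 + 3 + 1 + 5 + 1) / 5 = 16/5 = 3.2

Step 2 — sample covariance S[i,j] = (1/(n-1)) · Σ_k (x_{k,i} - mean_i) · (x_{k,j} - mean_j), with n-1 = 4.
  S[A,A] = ((-2.6)·(-2.6) + (0.4)·(0.4) + (1.4)·(1.4) + (-1.6)·(-1.6) + (2.4)·(2.4)) / 4 = 17.2/4 = 4.3
  S[A,B] = ((-2.6)·(0.6) + (0.4)·(-1.4) + (1.4)·(-1.4) + (-1.6)·(0.6) + (2.4)·(1.6)) / 4 = -1.2/4 = -0.3
  S[A,C] = ((-2.6)·(2.8) + (0.4)·(-0.2) + (1.4)·(-2.2) + (-1.6)·(1.8) + (2.4)·(-2.2)) / 4 = -18.6/4 = -4.65
  S[B,B] = ((0.6)·(0.6) + (-1.4)·(-1.4) + (-1.4)·(-1.4) + (0.6)·(0.6) + (1.6)·(1.6)) / 4 = 7.2/4 = 1.8
  S[B,C] = ((0.6)·(2.8) + (-1.4)·(-0.2) + (-1.4)·(-2.2) + (0.6)·(1.8) + (1.6)·(-2.2)) / 4 = 2.6/4 = 0.65
  S[C,C] = ((2.8)·(2.8) + (-0.2)·(-0.2) + (-2.2)·(-2.2) + (1.8)·(1.8) + (-2.2)·(-2.2)) / 4 = 20.8/4 = 5.2

S is symmetric (S[j,i] = S[i,j]). Assembling:

S = [[4.3, -0.3, -4.65],
 [-0.3, 1.8, 0.65],
 [-4.65, 0.65, 5.2]]


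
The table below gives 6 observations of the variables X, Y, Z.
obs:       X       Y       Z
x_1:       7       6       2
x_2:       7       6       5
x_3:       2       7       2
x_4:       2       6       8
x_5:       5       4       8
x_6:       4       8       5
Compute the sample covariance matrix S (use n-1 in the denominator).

Step 1 — column means:
  mean(X) = (7 + 7 + 2 + 2 + 5 + 4) / 6 = 27/6 = 4.5
  mean(Y) = (6 + 6 + 7 + 6 + 4 + 8) / 6 = 37/6 = 6.1667
  mean(Z) = (2 + 5 + 2 + 8 + 8 + 5) / 6 = 30/6 = 5

Step 2 — sample covariance S[i,j] = (1/(n-1)) · Σ_k (x_{k,i} - mean_i) · (x_{k,j} - mean_j), with n-1 = 5.
  S[X,X] = ((2.5)·(2.5) + (2.5)·(2.5) + (-2.5)·(-2.5) + (-2.5)·(-2.5) + (0.5)·(0.5) + (-0.5)·(-0.5)) / 5 = 25.5/5 = 5.1
  S[X,Y] = ((2.5)·(-0.1667) + (2.5)·(-0.1667) + (-2.5)·(0.8333) + (-2.5)·(-0.1667) + (0.5)·(-2.1667) + (-0.5)·(1.8333)) / 5 = -4.5/5 = -0.9
  S[X,Z] = ((2.5)·(-3) + (2.5)·(0) + (-2.5)·(-3) + (-2.5)·(3) + (0.5)·(3) + (-0.5)·(0)) / 5 = -6/5 = -1.2
  S[Y,Y] = ((-0.1667)·(-0.1667) + (-0.1667)·(-0.1667) + (0.8333)·(0.8333) + (-0.1667)·(-0.1667) + (-2.1667)·(-2.1667) + (1.8333)·(1.8333)) / 5 = 8.8333/5 = 1.7667
  S[Y,Z] = ((-0.1667)·(-3) + (-0.1667)·(0) + (0.8333)·(-3) + (-0.1667)·(3) + (-2.1667)·(3) + (1.8333)·(0)) / 5 = -9/5 = -1.8
  S[Z,Z] = ((-3)·(-3) + (0)·(0) + (-3)·(-3) + (3)·(3) + (3)·(3) + (0)·(0)) / 5 = 36/5 = 7.2

S is symmetric (S[j,i] = S[i,j]). Assembling:

S = [[5.1, -0.9, -1.2],
 [-0.9, 1.7667, -1.8],
 [-1.2, -1.8, 7.2]]


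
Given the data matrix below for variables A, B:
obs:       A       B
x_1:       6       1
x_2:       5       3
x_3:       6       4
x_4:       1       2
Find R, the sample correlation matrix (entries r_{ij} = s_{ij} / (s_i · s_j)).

Step 1 — column means:
  mean(A) = (6 + 5 + 6 + 1) / 4 = 18/4 = 4.5
  mean(B) = (1 + 3 + 4 + 2) / 4 = 10/4 = 2.5

Step 2 — sample variances and covariances s[i,j] = (1/(n-1)) · Σ_k (x_{k,i} - mean_i) · (x_{k,j} - mean_j), with n-1 = 3:
  s[A,A] = ((1.5)·(1.5) + (0.5)·(0.5) + (1.5)·(1.5) + (-3.5)·(-3.5)) / 3 = 17/3 = 5.6667
  s[A,B] = ((1.5)·(-1.5) + (0.5)·(0.5) + (1.5)·(1.5) + (-3.5)·(-0.5)) / 3 = 2/3 = 0.6667
  s[B,B] = ((-1.5)·(-1.5) + (0.5)·(0.5) + (1.5)·(1.5) + (-0.5)·(-0.5)) / 3 = 5/3 = 1.6667
  Sample standard deviations s_i = √(s[i,i]):
  s(A) = √(5.6667) = 2.3805
  s(B) = √(1.6667) = 1.291

Step 3 — r_{ij} = s_{ij} / (s_i · s_j):
  r[A,A] = 1 (diagonal).
  r[A,B] = 0.6667 / (2.3805 · 1.291) = 0.6667 / 3.0732 = 0.2169
  r[B,B] = 1 (diagonal).

R is symmetric with unit diagonal. Assembling:

R = [[1, 0.2169],
 [0.2169, 1]]


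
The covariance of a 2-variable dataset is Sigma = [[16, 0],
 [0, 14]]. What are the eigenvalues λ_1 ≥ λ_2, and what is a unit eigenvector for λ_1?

Step 1 — characteristic polynomial of 2×2 Sigma:
  det(Sigma - λI) = λ² - trace · λ + det = 0.
  trace = 16 + 14 = 30, det = 16·14 - (0)² = 224.
Step 2 — discriminant:
  Δ = trace² - 4·det = 900 - 896 = 4.
Step 3 — eigenvalues:
  λ = (trace ± √Δ)/2 = (30 ± 2)/2,
  λ_1 = 16,  λ_2 = 14.

Step 4 — unit eigenvector for λ_1: Sigma is diagonal, so its eigenvectors are the coordinate axes. λ_1 = 16 is the diagonal entry on the first coordinate axis, hence
  v_1 = (1, 0) (||v_1|| = 1).

λ_1 = 16,  λ_2 = 14;  v_1 ≈ (1, 0)


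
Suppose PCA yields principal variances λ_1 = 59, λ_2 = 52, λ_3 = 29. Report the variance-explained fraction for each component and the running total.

Step 1 — total variance = trace(Sigma) = Σ λ_i = 59 + 52 + 29 = 140.

Step 2 — fraction explained by component i = λ_i / Σ λ:
  PC1: 59/140 = 0.4214
  PC2: 52/140 = 0.3714
  PC3: 29/140 = 0.2071

Step 3 — cumulative fraction after k components = (λ_1 + ... + λ_k) / Σ λ:
  k = 1: 59/140 = 0.4214
  k = 2: (59 + 52)/140 = 111/140 = 0.7929
  k = 3: (59 + 52 + 29)/140 = 140/140 = 1

Summary (fraction, with percent):

explained: PC1 0.4214 (42.14%), PC2 0.3714 (37.14%), PC3 0.2071 (20.71%);  cumulative: 0.4214, 0.7929, 1


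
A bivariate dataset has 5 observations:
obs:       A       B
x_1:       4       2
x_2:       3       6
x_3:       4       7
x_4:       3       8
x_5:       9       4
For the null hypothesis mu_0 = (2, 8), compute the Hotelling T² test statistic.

Step 1 — sample mean vector:
  mean(A) = (4 + 3 + 4 + 3 + 9) / 5 = 23/5 = 4.6
  mean(B) = (2 + 6 + 7 + 8 + 4) / 5 = 27/5 = 5.4
  x̄ = (4.6, 5.4),  deviation x̄ - mu_0 = (4.6, 5.4) - (2, 8) = (2.6, -2.6).

Step 2 — sample covariance matrix, S[i,j] = (1/(n-1)) · Σ_k (x_{k,i} - mean_i) · (x_{k,j} - mean_j), divisor n-1 = 4:
  S[A,A] = ((-0.6)·(-0.6) + (-1.6)·(-1.6) + (-0.6)·(-0.6) + (-1.6)·(-1.6) + (4.4)·(4.4)) / 4 = 25.2/4 = 6.3
  S[A,B] = ((-0.6)·(-3.4) + (-1.6)·(0.6) + (-0.6)·(1.6) + (-1.6)·(2.6) + (4.4)·(-1.4)) / 4 = -10.2/4 = -2.55
  S[B,B] = ((-3.4)·(-3.4) + (0.6)·(0.6) + (1.6)·(1.6) + (2.6)·(2.6) + (-1.4)·(-1.4)) / 4 = 23.2/4 = 5.8
  S = [[6.3, -2.55],
 [-2.55, 5.8]].

Step 3 — invert S. det(S) = 6.3·5.8 - (-2.55)² = 30.0375.
  S^{-1} = (1/det) · [[d, -b], [-b, a]] = [[0.1931, 0.0849],
 [0.0849, 0.2097]].

Step 4 — quadratic form (x̄ - mu_0)^T · S^{-1} · (x̄ - mu_0):
  S^{-1} · (x̄ - mu_0) = (0.2813, -0.3246),
  (x̄ - mu_0)^T · [...] = (2.6)·(0.2813) + (-2.6)·(-0.3246) = 1.5754.

Step 5 — scale by n: T² = 5 · 1.5754 = 7.8768.

T² ≈ 7.8768


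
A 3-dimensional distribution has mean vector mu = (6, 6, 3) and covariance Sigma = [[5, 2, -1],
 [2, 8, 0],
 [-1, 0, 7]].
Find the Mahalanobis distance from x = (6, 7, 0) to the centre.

Step 1 — centre the observation: (x - mu) = (0, 1, -3).

Step 2 — invert Sigma (cofactor / det for 3×3, or solve directly):
  Sigma^{-1} = [[0.2295, -0.0574, 0.0328],
 [-0.0574, 0.1393, -0.0082],
 [0.0328, -0.0082, 0.1475]].

Step 3 — form the quadratic (x - mu)^T · Sigma^{-1} · (x - mu):
  Sigma^{-1} · (x - mu) = (-0.1557, 0.1639, -0.4508).
  (x - mu)^T · [Sigma^{-1} · (x - mu)] = (0)·(-0.1557) + (1)·(0.1639) + (-3)·(-0.4508) = 1.5164.

Step 4 — take square root: d = √(1.5164) ≈ 1.2314.

d(x, mu) = √(1.5164) ≈ 1.2314


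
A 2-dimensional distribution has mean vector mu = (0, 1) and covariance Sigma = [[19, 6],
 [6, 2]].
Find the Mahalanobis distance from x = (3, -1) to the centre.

Step 1 — centre the observation: (x - mu) = (3, -2).

Step 2 — invert Sigma. det(Sigma) = 19·2 - (6)² = 2.
  Sigma^{-1} = (1/det) · [[d, -b], [-b, a]] = [[1, -3],
 [-3, 9.5]].

Step 3 — form the quadratic (x - mu)^T · Sigma^{-1} · (x - mu):
  Sigma^{-1} · (x - mu) = (9, -28).
  (x - mu)^T · [Sigma^{-1} · (x - mu)] = (3)·(9) + (-2)·(-28) = 83.

Step 4 — take square root: d = √(83) ≈ 9.1104.

d(x, mu) = √(83) ≈ 9.1104


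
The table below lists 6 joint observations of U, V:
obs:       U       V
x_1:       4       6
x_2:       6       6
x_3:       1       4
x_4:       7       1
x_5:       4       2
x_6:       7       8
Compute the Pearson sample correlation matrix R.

Step 1 — column means:
  mean(U) = (4 + 6 + 1 + 7 + 4 + 7) / 6 = 29/6 = 4.8333
  mean(V) = (6 + 6 + 4 + 1 + 2 + 8) / 6 = 27/6 = 4.5

Step 2 — sample variances and covariances s[i,j] = (1/(n-1)) · Σ_k (x_{k,i} - mean_i) · (x_{k,j} - mean_j), with n-1 = 5:
  s[U,U] = ((-0.8333)·(-0.8333) + (1.1667)·(1.1667) + (-3.8333)·(-3.8333) + (2.1667)·(2.1667) + (-0.8333)·(-0.8333) + (2.1667)·(2.1667)) / 5 = 26.8333/5 = 5.3667
  s[U,V] = ((-0.8333)·(1.5) + (1.1667)·(1.5) + (-3.8333)·(-0.5) + (2.1667)·(-3.5) + (-0.8333)·(-2.5) + (2.1667)·(3.5)) / 5 = 4.5/5 = 0.9
  s[V,V] = ((1.5)·(1.5) + (1.5)·(1.5) + (-0.5)·(-0.5) + (-3.5)·(-3.5) + (-2.5)·(-2.5) + (3.5)·(3.5)) / 5 = 35.5/5 = 7.1
  Sample standard deviations s_i = √(s[i,i]):
  s(U) = √(5.3667) = 2.3166
  s(V) = √(7.1) = 2.6646

Step 3 — r_{ij} = s_{ij} / (s_i · s_j):
  r[U,U] = 1 (diagonal).
  r[U,V] = 0.9 / (2.3166 · 2.6646) = 0.9 / 6.1728 = 0.1458
  r[V,V] = 1 (diagonal).

R is symmetric with unit diagonal. Assembling:

R = [[1, 0.1458],
 [0.1458, 1]]


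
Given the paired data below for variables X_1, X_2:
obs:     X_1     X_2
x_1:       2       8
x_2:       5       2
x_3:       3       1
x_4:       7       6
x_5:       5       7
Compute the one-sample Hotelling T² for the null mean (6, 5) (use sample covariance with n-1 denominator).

Step 1 — sample mean vector:
  mean(X_1) = (2 + 5 + 3 + 7 + 5) / 5 = 22/5 = 4.4
  mean(X_2) = (8 + 2 + 1 + 6 + 7) / 5 = 24/5 = 4.8
  x̄ = (4.4, 4.8),  deviation x̄ - mu_0 = (4.4, 4.8) - (6, 5) = (-1.6, -0.2).

Step 2 — sample covariance matrix, S[i,j] = (1/(n-1)) · Σ_k (x_{k,i} - mean_i) · (x_{k,j} - mean_j), divisor n-1 = 4:
  S[X_1,X_1] = ((-2.4)·(-2.4) + (0.6)·(0.6) + (-1.4)·(-1.4) + (2.6)·(2.6) + (0.6)·(0.6)) / 4 = 15.2/4 = 3.8
  S[X_1,X_2] = ((-2.4)·(3.2) + (0.6)·(-2.8) + (-1.4)·(-3.8) + (2.6)·(1.2) + (0.6)·(2.2)) / 4 = 0.4/4 = 0.1
  S[X_2,X_2] = ((3.2)·(3.2) + (-2.8)·(-2.8) + (-3.8)·(-3.8) + (1.2)·(1.2) + (2.2)·(2.2)) / 4 = 38.8/4 = 9.7
  S = [[3.8, 0.1],
 [0.1, 9.7]].

Step 3 — invert S. det(S) = 3.8·9.7 - (0.1)² = 36.85.
  S^{-1} = (1/det) · [[d, -b], [-b, a]] = [[0.2632, -0.0027],
 [-0.0027, 0.1031]].

Step 4 — quadratic form (x̄ - mu_0)^T · S^{-1} · (x̄ - mu_0):
  S^{-1} · (x̄ - mu_0) = (-0.4206, -0.0163),
  (x̄ - mu_0)^T · [...] = (-1.6)·(-0.4206) + (-0.2)·(-0.0163) = 0.6763.

Step 5 — scale by n: T² = 5 · 0.6763 = 3.3813.

T² ≈ 3.3813


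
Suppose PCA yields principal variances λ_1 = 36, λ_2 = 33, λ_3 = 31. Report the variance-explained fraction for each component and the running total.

Step 1 — total variance = trace(Sigma) = Σ λ_i = 36 + 33 + 31 = 100.

Step 2 — fraction explained by component i = λ_i / Σ λ:
  PC1: 36/100 = 0.36
  PC2: 33/100 = 0.33
  PC3: 31/100 = 0.31

Step 3 — cumulative fraction after k components = (λ_1 + ... + λ_k) / Σ λ:
  k = 1: 36/100 = 0.36
  k = 2: (36 + 33)/100 = 69/100 = 0.69
  k = 3: (36 + 33 + 31)/100 = 100/100 = 1

Summary (fraction, with percent):

explained: PC1 0.36 (36%), PC2 0.33 (33%), PC3 0.31 (31%);  cumulative: 0.36, 0.69, 1


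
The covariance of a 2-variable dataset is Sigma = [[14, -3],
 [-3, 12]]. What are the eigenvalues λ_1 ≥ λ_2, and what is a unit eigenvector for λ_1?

Step 1 — characteristic polynomial of 2×2 Sigma:
  det(Sigma - λI) = λ² - trace · λ + det = 0.
  trace = 14 + 12 = 26, det = 14·12 - (-3)² = 159.
Step 2 — discriminant:
  Δ = trace² - 4·det = 676 - 636 = 40.
Step 3 — eigenvalues:
  λ = (trace ± √Δ)/2 = (26 ± 6.3246)/2,
  λ_1 = 16.1623,  λ_2 = 9.8377.

Step 4 — unit eigenvector for λ_1: solve (Sigma - λ_1 I)v = 0. First row:
  (14 - 16.1623)·v_x + (-3)·v_y = 0, i.e. (-2.1623)·v_x + (-3)·v_y = 0,
  so v ∝ (b, λ_1 - a) = (-3, 2.1623); multiply by -1 so the first entry is positive: u = (3, -2.1623).
  ||u|| = √((3)² + (-2.1623)²) = √(13.6754) ≈ 3.698,
  v_1 = u/||u|| ≈ (0.8112, -0.5847) (||v_1|| = 1).

λ_1 = 16.1623,  λ_2 = 9.8377;  v_1 ≈ (0.8112, -0.5847)


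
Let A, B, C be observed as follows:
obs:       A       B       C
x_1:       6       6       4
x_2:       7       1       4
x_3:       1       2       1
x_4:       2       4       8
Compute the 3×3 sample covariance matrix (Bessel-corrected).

Step 1 — column means:
  mean(A) = (6 + 7 + 1 + 2) / 4 = 16/4 = 4
  mean(B) = (6 + 1 + 2 + 4) / 4 = 13/4 = 3.25
  mean(C) = (4 + 4 + 1 + 8) / 4 = 17/4 = 4.25

Step 2 — sample covariance S[i,j] = (1/(n-1)) · Σ_k (x_{k,i} - mean_i) · (x_{k,j} - mean_j), with n-1 = 3.
  S[A,A] = ((2)·(2) + (3)·(3) + (-3)·(-3) + (-2)·(-2)) / 3 = 26/3 = 8.6667
  S[A,B] = ((2)·(2.75) + (3)·(-2.25) + (-3)·(-1.25) + (-2)·(0.75)) / 3 = 1/3 = 0.3333
  S[A,C] = ((2)·(-0.25) + (3)·(-0.25) + (-3)·(-3.25) + (-2)·(3.75)) / 3 = 1/3 = 0.3333
  S[B,B] = ((2.75)·(2.75) + (-2.25)·(-2.25) + (-1.25)·(-1.25) + (0.75)·(0.75)) / 3 = 14.75/3 = 4.9167
  S[B,C] = ((2.75)·(-0.25) + (-2.25)·(-0.25) + (-1.25)·(-3.25) + (0.75)·(3.75)) / 3 = 6.75/3 = 2.25
  S[C,C] = ((-0.25)·(-0.25) + (-0.25)·(-0.25) + (-3.25)·(-3.25) + (3.75)·(3.75)) / 3 = 24.75/3 = 8.25

S is symmetric (S[j,i] = S[i,j]). Assembling:

S = [[8.6667, 0.3333, 0.3333],
 [0.3333, 4.9167, 2.25],
 [0.3333, 2.25, 8.25]]


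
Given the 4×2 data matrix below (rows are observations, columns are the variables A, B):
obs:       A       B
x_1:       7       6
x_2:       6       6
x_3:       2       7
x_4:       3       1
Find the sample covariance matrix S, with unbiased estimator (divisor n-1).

Step 1 — column means:
  mean(A) = (7 + 6 + 2 + 3) / 4 = 18/4 = 4.5
  mean(B) = (6 + 6 + 7 + 1) / 4 = 20/4 = 5

Step 2 — sample covariance S[i,j] = (1/(n-1)) · Σ_k (x_{k,i} - mean_i) · (x_{k,j} - mean_j), with n-1 = 3.
  S[A,A] = ((2.5)·(2.5) + (1.5)·(1.5) + (-2.5)·(-2.5) + (-1.5)·(-1.5)) / 3 = 17/3 = 5.6667
  S[A,B] = ((2.5)·(1) + (1.5)·(1) + (-2.5)·(2) + (-1.5)·(-4)) / 3 = 5/3 = 1.6667
  S[B,B] = ((1)·(1) + (1)·(1) + (2)·(2) + (-4)·(-4)) / 3 = 22/3 = 7.3333

S is symmetric (S[j,i] = S[i,j]). Assembling:

S = [[5.6667, 1.6667],
 [1.6667, 7.3333]]


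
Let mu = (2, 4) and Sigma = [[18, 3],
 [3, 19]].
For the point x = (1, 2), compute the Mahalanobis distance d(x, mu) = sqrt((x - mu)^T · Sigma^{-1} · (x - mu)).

Step 1 — centre the observation: (x - mu) = (-1, -2).

Step 2 — invert Sigma. det(Sigma) = 18·19 - (3)² = 333.
  Sigma^{-1} = (1/det) · [[d, -b], [-b, a]] = [[0.0571, -0.009],
 [-0.009, 0.0541]].

Step 3 — form the quadratic (x - mu)^T · Sigma^{-1} · (x - mu):
  Sigma^{-1} · (x - mu) = (-0.039, -0.0991).
  (x - mu)^T · [Sigma^{-1} · (x - mu)] = (-1)·(-0.039) + (-2)·(-0.0991) = 0.2372.

Step 4 — take square root: d = √(0.2372) ≈ 0.4871.

d(x, mu) = √(0.2372) ≈ 0.4871


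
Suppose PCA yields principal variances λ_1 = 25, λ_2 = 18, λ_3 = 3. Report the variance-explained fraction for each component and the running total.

Step 1 — total variance = trace(Sigma) = Σ λ_i = 25 + 18 + 3 = 46.

Step 2 — fraction explained by component i = λ_i / Σ λ:
  PC1: 25/46 = 0.5435
  PC2: 18/46 = 0.3913
  PC3: 3/46 = 0.0652

Step 3 — cumulative fraction after k components = (λ_1 + ... + λ_k) / Σ λ:
  k = 1: 25/46 = 0.5435
  k = 2: (25 + 18)/46 = 43/46 = 0.9348
  k = 3: (25 + 18 + 3)/46 = 46/46 = 1

Summary (fraction, with percent):

explained: PC1 0.5435 (54.35%), PC2 0.3913 (39.13%), PC3 0.0652 (6.52%);  cumulative: 0.5435, 0.9348, 1


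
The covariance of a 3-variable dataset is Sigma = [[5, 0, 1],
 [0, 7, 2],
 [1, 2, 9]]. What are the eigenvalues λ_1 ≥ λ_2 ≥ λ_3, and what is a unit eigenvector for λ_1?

Step 1 — characteristic polynomial p(λ) = det(λI - Sigma) = λ³ - tr·λ² + c_1·λ - det, where tr = trace, c_1 = sum of the principal 2×2 minors, det = det(Sigma):
  tr = 5 + 7 + 9 = 21,
  c_1 = (5·7 - (0)²) + (5·9 - (1)²) + (7·9 - (2)²) = 35 + 44 + 59 = 138,
  det = 5·(7·9 - (2)²) - (0)·((0)·9 - (2)·(1)) + (1)·((0)·(2) - 7·(1)) = 5·(59) - (0)·(-2) + (1)·(-7) = 288.
  So p(λ) = λ³ - 21λ² + 138λ - 288.
Step 2 — look for an integer root (rational root theorem: any rational root is an integer divisor of 288). Testing λ = 6:
  p(6) = 216 - 756 + 828 - 288 = 0  ✓
  Dividing out (λ - 6): p(λ) = (λ - 6)(λ² - 15λ + 48).
Step 3 — remaining eigenvalues from the quadratic λ² - 15λ + 48 = 0:
  Δ = 15² - 4·48 = 225 - 192 = 33,  λ = (15 ± √33)/2 = (15 ± 5.7446)/2 ≈ 10.3723 or 4.6277.
  Sorted: λ_1 = 10.3723,  λ_2 = 6,  λ_3 = 4.6277  (check: sum = 21 = tr ✓).

Step 4 — unit eigenvector for λ_1 ≈ 10.3723: v spans the null space of (Sigma - λ_1 I), whose rows are
  r_1 = (-5.3723, 0, 1),  r_2 = (0, -3.3723, 2),  r_3 = (1, 2, -1.3723).
  v is orthogonal to every row, so take v ∝ r_1 × r_2 = ((0)·(2) - (1)·(-3.3723), (1)·(0) - (-5.3723)·(2), (-5.3723)·(-3.3723) - (0)·(0)) ≈ (3.3723, 10.7446, 18.1168).
  Let u = (3.3723, 10.7446, 18.1168).
  ||u|| = √((3.3723)² + (10.7446)² + (18.1168)²) = √(455.0379) ≈ 21.3316,  v_1 = u/||u|| ≈ (0.1581, 0.5037, 0.8493) (||v_1|| = 1).

λ_1 = 10.3723,  λ_2 = 6,  λ_3 = 4.6277;  v_1 ≈ (0.1581, 0.5037, 0.8493)


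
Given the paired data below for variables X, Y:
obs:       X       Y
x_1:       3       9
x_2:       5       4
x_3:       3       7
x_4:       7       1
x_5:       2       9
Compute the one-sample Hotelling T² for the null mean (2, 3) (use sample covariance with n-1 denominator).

Step 1 — sample mean vector:
  mean(X) = (3 + 5 + 3 + 7 + 2) / 5 = 20/5 = 4
  mean(Y) = (9 + 4 + 7 + 1 + 9) / 5 = 30/5 = 6
  x̄ = (4, 6),  deviation x̄ - mu_0 = (4, 6) - (2, 3) = (2, 3).

Step 2 — sample covariance matrix, S[i,j] = (1/(n-1)) · Σ_k (x_{k,i} - mean_i) · (x_{k,j} - mean_j), divisor n-1 = 4:
  S[X,X] = ((-1)·(-1) + (1)·(1) + (-1)·(-1) + (3)·(3) + (-2)·(-2)) / 4 = 16/4 = 4
  S[X,Y] = ((-1)·(3) + (1)·(-2) + (-1)·(1) + (3)·(-5) + (-2)·(3)) / 4 = -27/4 = -6.75
  S[Y,Y] = ((3)·(3) + (-2)·(-2) + (1)·(1) + (-5)·(-5) + (3)·(3)) / 4 = 48/4 = 12
  S = [[4, -6.75],
 [-6.75, 12]].

Step 3 — invert S. det(S) = 4·12 - (-6.75)² = 2.4375.
  S^{-1} = (1/det) · [[d, -b], [-b, a]] = [[4.9231, 2.7692],
 [2.7692, 1.641]].

Step 4 — quadratic form (x̄ - mu_0)^T · S^{-1} · (x̄ - mu_0):
  S^{-1} · (x̄ - mu_0) = (18.1538, 10.4615),
  (x̄ - mu_0)^T · [...] = (2)·(18.1538) + (3)·(10.4615) = 67.6923.

Step 5 — scale by n: T² = 5 · 67.6923 = 338.4615.

T² ≈ 338.4615


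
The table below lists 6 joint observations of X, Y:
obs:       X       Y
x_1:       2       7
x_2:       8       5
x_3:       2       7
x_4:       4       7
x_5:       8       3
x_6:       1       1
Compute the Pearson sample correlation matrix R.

Step 1 — column means:
  mean(X) = (2 + 8 + 2 + 4 + 8 + 1) / 6 = 25/6 = 4.1667
  mean(Y) = (7 + 5 + 7 + 7 + 3 + 1) / 6 = 30/6 = 5

Step 2 — sample variances and covariances s[i,j] = (1/(n-1)) · Σ_k (x_{k,i} - mean_i) · (x_{k,j} - mean_j), with n-1 = 5:
  s[X,X] = ((-2.1667)·(-2.1667) + (3.8333)·(3.8333) + (-2.1667)·(-2.1667) + (-0.1667)·(-0.1667) + (3.8333)·(3.8333) + (-3.1667)·(-3.1667)) / 5 = 48.8333/5 = 9.7667
  s[X,Y] = ((-2.1667)·(2) + (3.8333)·(0) + (-2.1667)·(2) + (-0.1667)·(2) + (3.8333)·(-2) + (-3.1667)·(-4)) / 5 = -4/5 = -0.8
  s[Y,Y] = ((2)·(2) + (0)·(0) + (2)·(2) + (2)·(2) + (-2)·(-2) + (-4)·(-4)) / 5 = 32/5 = 6.4
  Sample standard deviations s_i = √(s[i,i]):
  s(X) = √(9.7667) = 3.1252
  s(Y) = √(6.4) = 2.5298

Step 3 — r_{ij} = s_{ij} / (s_i · s_j):
  r[X,X] = 1 (diagonal).
  r[X,Y] = -0.8 / (3.1252 · 2.5298) = -0.8 / 7.9061 = -0.1012
  r[Y,Y] = 1 (diagonal).

R is symmetric with unit diagonal. Assembling:

R = [[1, -0.1012],
 [-0.1012, 1]]


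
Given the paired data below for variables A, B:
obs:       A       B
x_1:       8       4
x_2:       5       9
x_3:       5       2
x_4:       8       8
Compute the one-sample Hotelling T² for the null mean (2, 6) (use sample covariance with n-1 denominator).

Step 1 — sample mean vector:
  mean(A) = (8 + 5 + 5 + 8) / 4 = 26/4 = 6.5
  mean(B) = (4 + 9 + 2 + 8) / 4 = 23/4 = 5.75
  x̄ = (6.5, 5.75),  deviation x̄ - mu_0 = (6.5, 5.75) - (2, 6) = (4.5, -0.25).

Step 2 — sample covariance matrix, S[i,j] = (1/(n-1)) · Σ_k (x_{k,i} - mean_i) · (x_{k,j} - mean_j), divisor n-1 = 3:
  S[A,A] = ((1.5)·(1.5) + (-1.5)·(-1.5) + (-1.5)·(-1.5) + (1.5)·(1.5)) / 3 = 9/3 = 3
  S[A,B] = ((1.5)·(-1.75) + (-1.5)·(3.25) + (-1.5)·(-3.75) + (1.5)·(2.25)) / 3 = 1.5/3 = 0.5
  S[B,B] = ((-1.75)·(-1.75) + (3.25)·(3.25) + (-3.75)·(-3.75) + (2.25)·(2.25)) / 3 = 32.75/3 = 10.9167
  S = [[3, 0.5],
 [0.5, 10.9167]].

Step 3 — invert S. det(S) = 3·10.9167 - (0.5)² = 32.5.
  S^{-1} = (1/det) · [[d, -b], [-b, a]] = [[0.3359, -0.0154],
 [-0.0154, 0.0923]].

Step 4 — quadratic form (x̄ - mu_0)^T · S^{-1} · (x̄ - mu_0):
  S^{-1} · (x̄ - mu_0) = (1.5154, -0.0923),
  (x̄ - mu_0)^T · [...] = (4.5)·(1.5154) + (-0.25)·(-0.0923) = 6.8423.

Step 5 — scale by n: T² = 4 · 6.8423 = 27.3692.

T² ≈ 27.3692


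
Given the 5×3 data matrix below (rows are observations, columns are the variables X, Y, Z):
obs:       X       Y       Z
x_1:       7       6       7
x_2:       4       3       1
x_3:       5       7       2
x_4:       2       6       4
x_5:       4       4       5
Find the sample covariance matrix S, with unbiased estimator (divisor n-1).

Step 1 — column means:
  mean(X) = (7 + 4 + 5 + 2 + 4) / 5 = 22/5 = 4.4
  mean(Y) = (6 + 3 + 7 + 6 + 4) / 5 = 26/5 = 5.2
  mean(Z) = (7 + 1 + 2 + 4 + 5) / 5 = 19/5 = 3.8

Step 2 — sample covariance S[i,j] = (1/(n-1)) · Σ_k (x_{k,i} - mean_i) · (x_{k,j} - mean_j), with n-1 = 4.
  S[X,X] = ((2.6)·(2.6) + (-0.4)·(-0.4) + (0.6)·(0.6) + (-2.4)·(-2.4) + (-0.4)·(-0.4)) / 4 = 13.2/4 = 3.3
  S[X,Y] = ((2.6)·(0.8) + (-0.4)·(-2.2) + (0.6)·(1.8) + (-2.4)·(0.8) + (-0.4)·(-1.2)) / 4 = 2.6/4 = 0.65
  S[X,Z] = ((2.6)·(3.2) + (-0.4)·(-2.8) + (0.6)·(-1.8) + (-2.4)·(0.2) + (-0.4)·(1.2)) / 4 = 7.4/4 = 1.85
  S[Y,Y] = ((0.8)·(0.8) + (-2.2)·(-2.2) + (1.8)·(1.8) + (0.8)·(0.8) + (-1.2)·(-1.2)) / 4 = 10.8/4 = 2.7
  S[Y,Z] = ((0.8)·(3.2) + (-2.2)·(-2.8) + (1.8)·(-1.8) + (0.8)·(0.2) + (-1.2)·(1.2)) / 4 = 4.2/4 = 1.05
  S[Z,Z] = ((3.2)·(3.2) + (-2.8)·(-2.8) + (-1.8)·(-1.8) + (0.2)·(0.2) + (1.2)·(1.2)) / 4 = 22.8/4 = 5.7

S is symmetric (S[j,i] = S[i,j]). Assembling:

S = [[3.3, 0.65, 1.85],
 [0.65, 2.7, 1.05],
 [1.85, 1.05, 5.7]]


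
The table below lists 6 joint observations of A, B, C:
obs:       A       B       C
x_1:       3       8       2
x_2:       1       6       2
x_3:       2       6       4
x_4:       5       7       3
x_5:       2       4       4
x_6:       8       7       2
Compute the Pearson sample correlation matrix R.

Step 1 — column means:
  mean(A) = (3 + 1 + 2 + 5 + 2 + 8) / 6 = 21/6 = 3.5
  mean(B) = (8 + 6 + 6 + 7 + 4 + 7) / 6 = 38/6 = 6.3333
  mean(C) = (2 + 2 + 4 + 3 + 4 + 2) / 6 = 17/6 = 2.8333

Step 2 — sample variances and covariances s[i,j] = (1/(n-1)) · Σ_k (x_{k,i} - mean_i) · (x_{k,j} - mean_j), with n-1 = 5:
  s[A,A] = ((-0.5)·(-0.5) + (-2.5)·(-2.5) + (-1.5)·(-1.5) + (1.5)·(1.5) + (-1.5)·(-1.5) + (4.5)·(4.5)) / 5 = 33.5/5 = 6.7
  s[A,B] = ((-0.5)·(1.6667) + (-2.5)·(-0.3333) + (-1.5)·(-0.3333) + (1.5)·(0.6667) + (-1.5)·(-2.3333) + (4.5)·(0.6667)) / 5 = 8/5 = 1.6
  s[A,C] = ((-0.5)·(-0.8333) + (-2.5)·(-0.8333) + (-1.5)·(1.1667) + (1.5)·(0.1667) + (-1.5)·(1.1667) + (4.5)·(-0.8333)) / 5 = -4.5/5 = -0.9
  s[B,B] = ((1.6667)·(1.6667) + (-0.3333)·(-0.3333) + (-0.3333)·(-0.3333) + (0.6667)·(0.6667) + (-2.3333)·(-2.3333) + (0.6667)·(0.6667)) / 5 = 9.3333/5 = 1.8667
  s[B,C] = ((1.6667)·(-0.8333) + (-0.3333)·(-0.8333) + (-0.3333)·(1.1667) + (0.6667)·(0.1667) + (-2.3333)·(1.1667) + (0.6667)·(-0.8333)) / 5 = -4.6667/5 = -0.9333
  s[C,C] = ((-0.8333)·(-0.8333) + (-0.8333)·(-0.8333) + (1.1667)·(1.1667) + (0.1667)·(0.1667) + (1.1667)·(1.1667) + (-0.8333)·(-0.8333)) / 5 = 4.8333/5 = 0.9667
  Sample standard deviations s_i = √(s[i,i]):
  s(A) = √(6.7) = 2.5884
  s(B) = √(1.8667) = 1.3663
  s(C) = √(0.9667) = 0.9832

Step 3 — r_{ij} = s_{ij} / (s_i · s_j):
  r[A,A] = 1 (diagonal).
  r[A,B] = 1.6 / (2.5884 · 1.3663) = 1.6 / 3.5365 = 0.4524
  r[A,C] = -0.9 / (2.5884 · 0.9832) = -0.9 / 2.5449 = -0.3536
  r[B,B] = 1 (diagonal).
  r[B,C] = -0.9333 / (1.3663 · 0.9832) = -0.9333 / 1.3433 = -0.6948
  r[C,C] = 1 (diagonal).

R is symmetric with unit diagonal. Assembling:

R = [[1, 0.4524, -0.3536],
 [0.4524, 1, -0.6948],
 [-0.3536, -0.6948, 1]]


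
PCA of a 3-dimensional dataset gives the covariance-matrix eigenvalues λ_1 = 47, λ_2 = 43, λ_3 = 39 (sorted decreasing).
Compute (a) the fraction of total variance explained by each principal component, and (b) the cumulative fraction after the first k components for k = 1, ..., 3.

Step 1 — total variance = trace(Sigma) = Σ λ_i = 47 + 43 + 39 = 129.

Step 2 — fraction explained by component i = λ_i / Σ λ:
  PC1: 47/129 = 0.3643
  PC2: 43/129 = 0.3333
  PC3: 39/129 = 0.3023

Step 3 — cumulative fraction after k components = (λ_1 + ... + λ_k) / Σ λ:
  k = 1: 47/129 = 0.3643
  k = 2: (47 + 43)/129 = 90/129 = 0.6977
  k = 3: (47 + 43 + 39)/129 = 129/129 = 1

Summary (fraction, with percent):

explained: PC1 0.3643 (36.43%), PC2 0.3333 (33.33%), PC3 0.3023 (30.23%);  cumulative: 0.3643, 0.6977, 1


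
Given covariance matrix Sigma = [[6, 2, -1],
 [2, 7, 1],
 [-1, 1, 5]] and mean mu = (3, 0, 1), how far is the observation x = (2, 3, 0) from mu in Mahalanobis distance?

Step 1 — centre the observation: (x - mu) = (-1, 3, -1).

Step 2 — invert Sigma (cofactor / det for 3×3, or solve directly):
  Sigma^{-1} = [[0.1965, -0.0636, 0.052],
 [-0.0636, 0.1676, -0.0462],
 [0.052, -0.0462, 0.2197]].

Step 3 — form the quadratic (x - mu)^T · Sigma^{-1} · (x - mu):
  Sigma^{-1} · (x - mu) = (-0.4393, 0.6127, -0.4104).
  (x - mu)^T · [Sigma^{-1} · (x - mu)] = (-1)·(-0.4393) + (3)·(0.6127) + (-1)·(-0.4104) = 2.6879.

Step 4 — take square root: d = √(2.6879) ≈ 1.6395.

d(x, mu) = √(2.6879) ≈ 1.6395
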